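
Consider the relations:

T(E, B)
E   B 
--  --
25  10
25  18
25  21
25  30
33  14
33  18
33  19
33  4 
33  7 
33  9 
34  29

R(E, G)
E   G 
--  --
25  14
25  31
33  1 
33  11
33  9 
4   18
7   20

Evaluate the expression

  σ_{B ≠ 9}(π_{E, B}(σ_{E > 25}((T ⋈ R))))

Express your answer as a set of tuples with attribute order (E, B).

Joining T and R on E yields {(25, 10, 14), (25, 10, 31), (25, 18, 14), (25, 18, 31), (25, 21, 14), (25, 21, 31), (25, 30, 14), (25, 30, 31), (33, 14, 1), (33, 14, 11), (33, 14, 9), (33, 18, 1), (33, 18, 11), (33, 18, 9), (33, 19, 1), (33, 19, 11), (33, 19, 9), (33, 4, 1), (33, 4, 11), (33, 4, 9), (33, 7, 1), (33, 7, 11), (33, 7, 9), (33, 9, 1), (33, 9, 11), (33, 9, 9)}.
Filtering on E > 25 leaves {(33, 14, 1), (33, 14, 11), (33, 14, 9), (33, 18, 1), (33, 18, 11), (33, 18, 9), (33, 19, 1), (33, 19, 11), (33, 19, 9), (33, 4, 1), (33, 4, 11), (33, 4, 9), (33, 7, 1), (33, 7, 11), (33, 7, 9), (33, 9, 1), (33, 9, 11), (33, 9, 9)}.
Projecting to E, B (12 duplicate(s) eliminated): {(33, 14), (33, 18), (33, 19), (33, 4), (33, 7), (33, 9)}
Filtering on B ≠ 9 leaves {(33, 14), (33, 18), (33, 19), (33, 4), (33, 7)}.

{(33, 14), (33, 18), (33, 19), (33, 4), (33, 7)}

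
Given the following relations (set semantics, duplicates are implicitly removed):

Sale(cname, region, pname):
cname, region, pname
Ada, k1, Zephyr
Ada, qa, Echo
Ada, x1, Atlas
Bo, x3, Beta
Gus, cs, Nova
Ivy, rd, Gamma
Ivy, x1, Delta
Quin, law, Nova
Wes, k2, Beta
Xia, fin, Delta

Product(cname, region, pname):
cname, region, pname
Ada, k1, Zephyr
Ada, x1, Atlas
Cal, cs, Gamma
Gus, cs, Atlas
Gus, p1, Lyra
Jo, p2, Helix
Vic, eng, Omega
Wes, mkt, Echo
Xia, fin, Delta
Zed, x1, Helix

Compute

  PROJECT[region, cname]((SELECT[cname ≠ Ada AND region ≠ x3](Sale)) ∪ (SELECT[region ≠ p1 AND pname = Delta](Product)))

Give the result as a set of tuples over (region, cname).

{(cs, Gus), (fin, Xia), (k2, Wes), (law, Quin), (rd, Ivy), (x1, Ivy)}

Selection cname ≠ Ada AND region ≠ x3: {(Gus, cs, Nova), (Ivy, rd, Gamma), (Ivy, x1, Delta), (Quin, law, Nova), (Wes, k2, Beta), (Xia, fin, Delta)}
Selection region ≠ p1 AND pname = Delta: {(Xia, fin, Delta)}
Union: {(Gus, cs, Nova), (Ivy, rd, Gamma), (Ivy, x1, Delta), (Quin, law, Nova), (Wes, k2, Beta), (Xia, fin, Delta)} with {(Xia, fin, Delta)} → {(Gus, cs, Nova), (Ivy, rd, Gamma), (Ivy, x1, Delta), (Quin, law, Nova), (Wes, k2, Beta), (Xia, fin, Delta)}
π_{region, cname} gives {(cs, Gus), (fin, Xia), (k2, Wes), (law, Quin), (rd, Ivy), (x1, Ivy)}.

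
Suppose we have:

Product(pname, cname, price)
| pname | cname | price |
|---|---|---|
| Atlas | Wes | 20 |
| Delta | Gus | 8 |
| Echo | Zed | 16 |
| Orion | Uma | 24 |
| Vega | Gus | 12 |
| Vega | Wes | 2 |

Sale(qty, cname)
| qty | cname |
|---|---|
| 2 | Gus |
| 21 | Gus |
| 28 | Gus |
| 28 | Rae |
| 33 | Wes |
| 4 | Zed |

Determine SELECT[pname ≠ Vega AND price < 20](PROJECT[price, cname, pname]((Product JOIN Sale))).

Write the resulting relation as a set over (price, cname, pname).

{(16, Zed, Echo), (8, Gus, Delta)}

Natural join on cname: {(Atlas, Wes, 20, 33), (Delta, Gus, 8, 2), (Delta, Gus, 8, 21), (Delta, Gus, 8, 28), (Echo, Zed, 16, 4), (Vega, Gus, 12, 2), (Vega, Gus, 12, 21), (Vega, Gus, 12, 28), (Vega, Wes, 2, 33)}
Projecting to price, cname, pname (4 duplicate(s) eliminated): {(12, Gus, Vega), (16, Zed, Echo), (2, Wes, Vega), (20, Wes, Atlas), (8, Gus, Delta)}
Selection pname ≠ Vega AND price < 20: {(16, Zed, Echo), (8, Gus, Delta)}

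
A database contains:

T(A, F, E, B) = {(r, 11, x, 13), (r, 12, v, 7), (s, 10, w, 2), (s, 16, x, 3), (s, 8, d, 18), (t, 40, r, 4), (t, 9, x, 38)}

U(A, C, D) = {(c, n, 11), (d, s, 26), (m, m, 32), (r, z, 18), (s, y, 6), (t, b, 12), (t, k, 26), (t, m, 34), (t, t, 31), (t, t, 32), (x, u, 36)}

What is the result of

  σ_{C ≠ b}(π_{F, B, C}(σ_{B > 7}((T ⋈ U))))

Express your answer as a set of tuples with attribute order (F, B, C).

Natural join on A: {(r, 11, x, 13, z, 18), (r, 12, v, 7, z, 18), (s, 10, w, 2, y, 6), (s, 16, x, 3, y, 6), (s, 8, d, 18, y, 6), (t, 40, r, 4, b, 12), (t, 40, r, 4, k, 26), (t, 40, r, 4, m, 34), (t, 40, r, 4, t, 31), (t, 40, r, 4, t, 32), (t, 9, x, 38, b, 12), (t, 9, x, 38, k, 26), (t, 9, x, 38, m, 34), (t, 9, x, 38, t, 31), (t, 9, x, 38, t, 32)}
σ[B > 7]: keep tuples satisfying B > 7 → {(r, 11, x, 13, z, 18), (s, 8, d, 18, y, 6), (t, 9, x, 38, b, 12), (t, 9, x, 38, k, 26), (t, 9, x, 38, m, 34), (t, 9, x, 38, t, 31), (t, 9, x, 38, t, 32)}
π[F, B, C]: project onto (F, B, C) (1 duplicate(s) eliminated) → {(11, 13, z), (8, 18, y), (9, 38, b), (9, 38, k), (9, 38, m), (9, 38, t)}
σ[C ≠ b]: keep tuples satisfying C ≠ b → {(11, 13, z), (8, 18, y), (9, 38, k), (9, 38, m), (9, 38, t)}

{(11, 13, z), (8, 18, y), (9, 38, k), (9, 38, m), (9, 38, t)}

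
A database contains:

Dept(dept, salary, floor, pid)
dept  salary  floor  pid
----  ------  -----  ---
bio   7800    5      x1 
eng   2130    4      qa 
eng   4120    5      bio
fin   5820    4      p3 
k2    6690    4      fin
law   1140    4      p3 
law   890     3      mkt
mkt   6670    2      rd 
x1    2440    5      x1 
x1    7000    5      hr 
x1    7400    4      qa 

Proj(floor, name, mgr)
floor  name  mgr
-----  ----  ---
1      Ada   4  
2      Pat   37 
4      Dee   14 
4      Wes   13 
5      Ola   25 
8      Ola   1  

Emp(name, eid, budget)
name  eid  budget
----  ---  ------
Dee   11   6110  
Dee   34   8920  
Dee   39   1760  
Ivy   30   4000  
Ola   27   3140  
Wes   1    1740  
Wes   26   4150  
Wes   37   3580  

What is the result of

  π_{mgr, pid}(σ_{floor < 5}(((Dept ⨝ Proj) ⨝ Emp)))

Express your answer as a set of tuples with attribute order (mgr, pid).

Joining Dept and Proj on floor yields {(bio, 7800, 5, x1, Ola, 25), (eng, 2130, 4, qa, Dee, 14), (eng, 2130, 4, qa, Wes, 13), (eng, 4120, 5, bio, Ola, 25), (fin, 5820, 4, p3, Dee, 14), (fin, 5820, 4, p3, Wes, 13), (k2, 6690, 4, fin, Dee, 14), (k2, 6690, 4, fin, Wes, 13), (law, 1140, 4, p3, Dee, 14), (law, 1140, 4, p3, Wes, 13), (mkt, 6670, 2, rd, Pat, 37), (x1, 2440, 5, x1, Ola, 25), (x1, 7000, 5, hr, Ola, 25), (x1, 7400, 4, qa, Dee, 14), (x1, 7400, 4, qa, Wes, 13)}.
Joining (Dept ⨝ Proj) and Emp on name yields {(bio, 7800, 5, x1, Ola, 25, 27, 3140), (eng, 2130, 4, qa, Dee, 14, 11, 6110), (eng, 2130, 4, qa, Dee, 14, 34, 8920), (eng, 2130, 4, qa, Dee, 14, 39, 1760), (eng, 2130, 4, qa, Wes, 13, 1, 1740), (eng, 2130, 4, qa, Wes, 13, 26, 4150), (eng, 2130, 4, qa, Wes, 13, 37, 3580), (eng, 4120, 5, bio, Ola, 25, 27, 3140), (fin, 5820, 4, p3, Dee, 14, 11, 6110), (fin, 5820, 4, p3, Dee, 14, 34, 8920), (fin, 5820, 4, p3, Dee, 14, 39, 1760), (fin, 5820, 4, p3, Wes, 13, 1, 1740), (fin, 5820, 4, p3, Wes, 13, 26, 4150), (fin, 5820, 4, p3, Wes, 13, 37, 3580), (k2, 6690, 4, fin, Dee, 14, 11, 6110), (k2, 6690, 4, fin, Dee, 14, 34, 8920), (k2, 6690, 4, fin, Dee, 14, 39, 1760), (k2, 6690, 4, fin, Wes, 13, 1, 1740), (k2, 6690, 4, fin, Wes, 13, 26, 4150), (k2, 6690, 4, fin, Wes, 13, 37, 3580), (law, 1140, 4, p3, Dee, 14, 11, 6110), (law, 1140, 4, p3, Dee, 14, 34, 8920), (law, 1140, 4, p3, Dee, 14, 39, 1760), (law, 1140, 4, p3, Wes, 13, 1, 1740), (law, 1140, 4, p3, Wes, 13, 26, 4150), (law, 1140, 4, p3, Wes, 13, 37, 3580), (x1, 2440, 5, x1, Ola, 25, 27, 3140), (x1, 7000, 5, hr, Ola, 25, 27, 3140), (x1, 7400, 4, qa, Dee, 14, 11, 6110), (x1, 7400, 4, qa, Dee, 14, 34, 8920), (x1, 7400, 4, qa, Dee, 14, 39, 1760), (x1, 7400, 4, qa, Wes, 13, 1, 1740), (x1, 7400, 4, qa, Wes, 13, 26, 4150), (x1, 7400, 4, qa, Wes, 13, 37, 3580)}.
σ[floor < 5]: keep tuples satisfying floor < 5 → {(eng, 2130, 4, qa, Dee, 14, 11, 6110), (eng, 2130, 4, qa, Dee, 14, 34, 8920), (eng, 2130, 4, qa, Dee, 14, 39, 1760), (eng, 2130, 4, qa, Wes, 13, 1, 1740), (eng, 2130, 4, qa, Wes, 13, 26, 4150), (eng, 2130, 4, qa, Wes, 13, 37, 3580), (fin, 5820, 4, p3, Dee, 14, 11, 6110), (fin, 5820, 4, p3, Dee, 14, 34, 8920), (fin, 5820, 4, p3, Dee, 14, 39, 1760), (fin, 5820, 4, p3, Wes, 13, 1, 1740), (fin, 5820, 4, p3, Wes, 13, 26, 4150), (fin, 5820, 4, p3, Wes, 13, 37, 3580), (k2, 6690, 4, fin, Dee, 14, 11, 6110), (k2, 6690, 4, fin, Dee, 14, 34, 8920), (k2, 6690, 4, fin, Dee, 14, 39, 1760), (k2, 6690, 4, fin, Wes, 13, 1, 1740), (k2, 6690, 4, fin, Wes, 13, 26, 4150), (k2, 6690, 4, fin, Wes, 13, 37, 3580), (law, 1140, 4, p3, Dee, 14, 11, 6110), (law, 1140, 4, p3, Dee, 14, 34, 8920), (law, 1140, 4, p3, Dee, 14, 39, 1760), (law, 1140, 4, p3, Wes, 13, 1, 1740), (law, 1140, 4, p3, Wes, 13, 26, 4150), (law, 1140, 4, p3, Wes, 13, 37, 3580), (x1, 7400, 4, qa, Dee, 14, 11, 6110), (x1, 7400, 4, qa, Dee, 14, 34, 8920), (x1, 7400, 4, qa, Dee, 14, 39, 1760), (x1, 7400, 4, qa, Wes, 13, 1, 1740), (x1, 7400, 4, qa, Wes, 13, 26, 4150), (x1, 7400, 4, qa, Wes, 13, 37, 3580)}
Projecting to mgr, pid (24 duplicate(s) eliminated): {(13, fin), (13, p3), (13, qa), (14, fin), (14, p3), (14, qa)}

{(13, fin), (13, p3), (13, qa), (14, fin), (14, p3), (14, qa)}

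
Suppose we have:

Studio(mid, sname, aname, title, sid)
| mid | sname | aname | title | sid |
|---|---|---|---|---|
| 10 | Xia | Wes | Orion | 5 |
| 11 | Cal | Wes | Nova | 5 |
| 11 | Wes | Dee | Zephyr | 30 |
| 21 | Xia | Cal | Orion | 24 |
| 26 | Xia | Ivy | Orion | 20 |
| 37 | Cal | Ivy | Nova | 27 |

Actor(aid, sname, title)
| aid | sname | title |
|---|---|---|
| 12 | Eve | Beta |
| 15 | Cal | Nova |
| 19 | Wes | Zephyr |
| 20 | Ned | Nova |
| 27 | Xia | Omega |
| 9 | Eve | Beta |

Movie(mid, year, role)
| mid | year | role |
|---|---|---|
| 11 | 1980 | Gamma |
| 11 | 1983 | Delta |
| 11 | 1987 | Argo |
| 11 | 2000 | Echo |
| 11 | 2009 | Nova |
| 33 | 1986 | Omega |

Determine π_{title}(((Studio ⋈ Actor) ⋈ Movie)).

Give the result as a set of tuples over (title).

{Nova, Zephyr}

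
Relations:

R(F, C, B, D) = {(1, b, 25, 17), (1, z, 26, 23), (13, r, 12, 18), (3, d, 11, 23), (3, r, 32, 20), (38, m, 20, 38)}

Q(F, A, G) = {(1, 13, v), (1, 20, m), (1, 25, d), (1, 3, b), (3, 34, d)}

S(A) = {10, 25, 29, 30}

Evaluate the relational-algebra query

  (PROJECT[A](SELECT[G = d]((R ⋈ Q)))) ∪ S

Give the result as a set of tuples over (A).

{10, 25, 29, 30, 34}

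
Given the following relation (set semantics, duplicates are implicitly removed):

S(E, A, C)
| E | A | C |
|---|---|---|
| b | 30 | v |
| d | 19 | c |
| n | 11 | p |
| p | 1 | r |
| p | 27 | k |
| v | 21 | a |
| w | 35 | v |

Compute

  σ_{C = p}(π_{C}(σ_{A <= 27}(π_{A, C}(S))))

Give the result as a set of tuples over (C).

{p}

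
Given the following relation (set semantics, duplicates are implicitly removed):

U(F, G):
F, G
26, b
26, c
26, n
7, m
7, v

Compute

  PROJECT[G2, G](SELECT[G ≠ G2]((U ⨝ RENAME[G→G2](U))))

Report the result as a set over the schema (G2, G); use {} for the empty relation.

{(b, c), (b, n), (c, b), (c, n), (m, v), (n, b), (n, c), (v, m)}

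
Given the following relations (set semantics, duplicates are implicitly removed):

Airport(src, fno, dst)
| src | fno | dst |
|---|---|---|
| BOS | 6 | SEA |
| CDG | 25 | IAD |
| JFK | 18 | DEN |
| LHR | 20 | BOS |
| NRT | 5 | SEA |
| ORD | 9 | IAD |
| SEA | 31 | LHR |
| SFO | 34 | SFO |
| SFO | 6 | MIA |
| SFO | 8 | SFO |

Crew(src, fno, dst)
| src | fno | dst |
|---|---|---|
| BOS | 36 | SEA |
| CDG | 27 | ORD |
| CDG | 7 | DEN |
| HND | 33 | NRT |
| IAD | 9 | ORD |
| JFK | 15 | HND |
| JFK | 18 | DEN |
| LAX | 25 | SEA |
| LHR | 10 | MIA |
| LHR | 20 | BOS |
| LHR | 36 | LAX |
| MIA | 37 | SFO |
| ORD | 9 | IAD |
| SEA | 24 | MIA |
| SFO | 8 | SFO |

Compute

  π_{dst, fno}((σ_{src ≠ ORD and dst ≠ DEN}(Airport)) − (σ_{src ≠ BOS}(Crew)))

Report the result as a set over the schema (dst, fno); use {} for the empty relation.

{(IAD, 25), (LHR, 31), (MIA, 6), (SEA, 5), (SEA, 6), (SFO, 34)}

Filtering on src ≠ ORD and dst ≠ DEN leaves {(BOS, 6, SEA), (CDG, 25, IAD), (LHR, 20, BOS), (NRT, 5, SEA), (SEA, 31, LHR), (SFO, 34, SFO), (SFO, 6, MIA), (SFO, 8, SFO)}.
Filtering on src ≠ BOS leaves {(CDG, 27, ORD), (CDG, 7, DEN), (HND, 33, NRT), (IAD, 9, ORD), (JFK, 15, HND), (JFK, 18, DEN), (LAX, 25, SEA), (LHR, 10, MIA), (LHR, 20, BOS), (LHR, 36, LAX), (MIA, 37, SFO), (ORD, 9, IAD), (SEA, 24, MIA), (SFO, 8, SFO)}.
Difference: {(BOS, 6, SEA), (CDG, 25, IAD), (LHR, 20, BOS), (NRT, 5, SEA), (SEA, 31, LHR), (SFO, 34, SFO), (SFO, 6, MIA), (SFO, 8, SFO)} with {(CDG, 27, ORD), (CDG, 7, DEN), (HND, 33, NRT), (IAD, 9, ORD), (JFK, 15, HND), (JFK, 18, DEN), (LAX, 25, SEA), (LHR, 10, MIA), (LHR, 20, BOS), (LHR, 36, LAX), (MIA, 37, SFO), (ORD, 9, IAD), (SEA, 24, MIA), (SFO, 8, SFO)} → {(BOS, 6, SEA), (CDG, 25, IAD), (NRT, 5, SEA), (SEA, 31, LHR), (SFO, 34, SFO), (SFO, 6, MIA)}
Projecting to dst, fno: {(IAD, 25), (LHR, 31), (MIA, 6), (SEA, 5), (SEA, 6), (SFO, 34)}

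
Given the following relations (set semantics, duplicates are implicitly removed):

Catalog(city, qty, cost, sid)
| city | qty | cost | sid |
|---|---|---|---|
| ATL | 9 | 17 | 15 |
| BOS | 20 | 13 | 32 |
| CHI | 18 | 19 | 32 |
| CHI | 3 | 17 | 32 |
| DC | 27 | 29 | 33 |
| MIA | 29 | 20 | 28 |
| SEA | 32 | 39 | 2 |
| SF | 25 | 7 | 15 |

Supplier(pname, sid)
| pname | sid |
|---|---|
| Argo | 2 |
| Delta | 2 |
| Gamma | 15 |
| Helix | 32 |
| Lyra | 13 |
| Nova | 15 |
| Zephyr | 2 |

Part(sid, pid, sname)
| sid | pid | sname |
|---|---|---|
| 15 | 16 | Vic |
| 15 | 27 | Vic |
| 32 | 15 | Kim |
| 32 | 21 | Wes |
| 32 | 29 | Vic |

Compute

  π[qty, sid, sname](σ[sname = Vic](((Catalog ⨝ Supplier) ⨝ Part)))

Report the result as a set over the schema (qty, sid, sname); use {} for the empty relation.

{(18, 32, Vic), (20, 32, Vic), (25, 15, Vic), (3, 32, Vic), (9, 15, Vic)}

Catalog ⋈ Supplier (natural join on sid): {(ATL, 9, 17, 15, Gamma), (ATL, 9, 17, 15, Nova), (BOS, 20, 13, 32, Helix), (CHI, 18, 19, 32, Helix), (CHI, 3, 17, 32, Helix), (SEA, 32, 39, 2, Argo), (SEA, 32, 39, 2, Delta), (SEA, 32, 39, 2, Zephyr), (SF, 25, 7, 15, Gamma), (SF, 25, 7, 15, Nova)}
(Catalog ⨝ Supplier) ⋈ Part (natural join on sid): {(ATL, 9, 17, 15, Gamma, 16, Vic), (ATL, 9, 17, 15, Gamma, 27, Vic), (ATL, 9, 17, 15, Nova, 16, Vic), (ATL, 9, 17, 15, Nova, 27, Vic), (BOS, 20, 13, 32, Helix, 15, Kim), (BOS, 20, 13, 32, Helix, 21, Wes), (BOS, 20, 13, 32, Helix, 29, Vic), (CHI, 18, 19, 32, Helix, 15, Kim), (CHI, 18, 19, 32, Helix, 21, Wes), (CHI, 18, 19, 32, Helix, 29, Vic), (CHI, 3, 17, 32, Helix, 15, Kim), (CHI, 3, 17, 32, Helix, 21, Wes), (CHI, 3, 17, 32, Helix, 29, Vic), (SF, 25, 7, 15, Gamma, 16, Vic), (SF, 25, 7, 15, Gamma, 27, Vic), (SF, 25, 7, 15, Nova, 16, Vic), (SF, 25, 7, 15, Nova, 27, Vic)}
Selection sname = Vic: {(ATL, 9, 17, 15, Gamma, 16, Vic), (ATL, 9, 17, 15, Gamma, 27, Vic), (ATL, 9, 17, 15, Nova, 16, Vic), (ATL, 9, 17, 15, Nova, 27, Vic), (BOS, 20, 13, 32, Helix, 29, Vic), (CHI, 18, 19, 32, Helix, 29, Vic), (CHI, 3, 17, 32, Helix, 29, Vic), (SF, 25, 7, 15, Gamma, 16, Vic), (SF, 25, 7, 15, Gamma, 27, Vic), (SF, 25, 7, 15, Nova, 16, Vic), (SF, 25, 7, 15, Nova, 27, Vic)}
π_{qty, sid, sname} gives {(18, 32, Vic), (20, 32, Vic), (25, 15, Vic), (3, 32, Vic), (9, 15, Vic)} (6 duplicate(s) eliminated).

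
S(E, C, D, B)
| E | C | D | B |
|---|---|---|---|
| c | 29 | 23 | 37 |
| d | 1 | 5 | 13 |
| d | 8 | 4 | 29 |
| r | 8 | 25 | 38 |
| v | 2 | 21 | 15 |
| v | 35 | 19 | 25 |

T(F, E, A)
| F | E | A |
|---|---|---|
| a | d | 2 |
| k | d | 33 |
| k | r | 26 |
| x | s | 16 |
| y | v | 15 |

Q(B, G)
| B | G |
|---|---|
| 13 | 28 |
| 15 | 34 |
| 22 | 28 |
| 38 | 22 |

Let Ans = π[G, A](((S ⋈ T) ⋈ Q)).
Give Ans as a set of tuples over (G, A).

Joining S and T on E yields {(d, 1, 5, 13, a, 2), (d, 1, 5, 13, k, 33), (d, 8, 4, 29, a, 2), (d, 8, 4, 29, k, 33), (r, 8, 25, 38, k, 26), (v, 2, 21, 15, y, 15), (v, 35, 19, 25, y, 15)}.
Joining (S ⋈ T) and Q on B yields {(d, 1, 5, 13, a, 2, 28), (d, 1, 5, 13, k, 33, 28), (r, 8, 25, 38, k, 26, 22), (v, 2, 21, 15, y, 15, 34)}.
π_{G, A} gives {(22, 26), (28, 2), (28, 33), (34, 15)}.

{(22, 26), (28, 2), (28, 33), (34, 15)}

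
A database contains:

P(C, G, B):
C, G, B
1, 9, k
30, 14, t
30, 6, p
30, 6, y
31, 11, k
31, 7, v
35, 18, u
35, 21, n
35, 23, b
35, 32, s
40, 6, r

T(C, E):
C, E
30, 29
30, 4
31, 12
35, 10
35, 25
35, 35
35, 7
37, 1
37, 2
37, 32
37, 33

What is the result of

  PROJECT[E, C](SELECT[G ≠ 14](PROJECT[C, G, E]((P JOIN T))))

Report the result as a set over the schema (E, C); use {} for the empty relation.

Natural join on C: {(30, 14, t, 29), (30, 14, t, 4), (30, 6, p, 29), (30, 6, p, 4), (30, 6, y, 29), (30, 6, y, 4), (31, 11, k, 12), (31, 7, v, 12), (35, 18, u, 10), (35, 18, u, 25), (35, 18, u, 35), (35, 18, u, 7), (35, 21, n, 10), (35, 21, n, 25), (35, 21, n, 35), (35, 21, n, 7), (35, 23, b, 10), (35, 23, b, 25), (35, 23, b, 35), (35, 23, b, 7), (35, 32, s, 10), (35, 32, s, 25), (35, 32, s, 35), (35, 32, s, 7)}
Keep only column(s) C, G, E (2 duplicate(s) eliminated): {(30, 14, 29), (30, 14, 4), (30, 6, 29), (30, 6, 4), (31, 11, 12), (31, 7, 12), (35, 18, 10), (35, 18, 25), (35, 18, 35), (35, 18, 7), (35, 21, 10), (35, 21, 25), (35, 21, 35), (35, 21, 7), (35, 23, 10), (35, 23, 25), (35, 23, 35), (35, 23, 7), (35, 32, 10), (35, 32, 25), (35, 32, 35), (35, 32, 7)}
Apply σ_{G ≠ 14}; surviving tuples: {(30, 6, 29), (30, 6, 4), (31, 11, 12), (31, 7, 12), (35, 18, 10), (35, 18, 25), (35, 18, 35), (35, 18, 7), (35, 21, 10), (35, 21, 25), (35, 21, 35), (35, 21, 7), (35, 23, 10), (35, 23, 25), (35, 23, 35), (35, 23, 7), (35, 32, 10), (35, 32, 25), (35, 32, 35), (35, 32, 7)}
Keep only column(s) E, C (13 duplicate(s) eliminated): {(10, 35), (12, 31), (25, 35), (29, 30), (35, 35), (4, 30), (7, 35)}

{(10, 35), (12, 31), (25, 35), (29, 30), (35, 35), (4, 30), (7, 35)}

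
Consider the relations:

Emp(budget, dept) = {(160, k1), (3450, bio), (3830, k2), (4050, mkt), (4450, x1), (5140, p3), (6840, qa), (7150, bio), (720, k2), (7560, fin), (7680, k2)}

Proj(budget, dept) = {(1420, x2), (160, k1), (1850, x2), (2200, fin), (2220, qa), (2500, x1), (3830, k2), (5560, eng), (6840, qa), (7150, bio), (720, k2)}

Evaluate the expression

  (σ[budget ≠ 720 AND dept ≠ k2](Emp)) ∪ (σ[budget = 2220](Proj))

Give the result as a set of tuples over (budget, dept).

{(160, k1), (2220, qa), (3450, bio), (4050, mkt), (4450, x1), (5140, p3), (6840, qa), (7150, bio), (7560, fin)}

Filtering on budget ≠ 720 AND dept ≠ k2 leaves {(160, k1), (3450, bio), (4050, mkt), (4450, x1), (5140, p3), (6840, qa), (7150, bio), (7560, fin)}.
Filtering on budget = 2220 leaves {(2220, qa)}.
Taking the union: {(160, k1), (2220, qa), (3450, bio), (4050, mkt), (4450, x1), (5140, p3), (6840, qa), (7150, bio), (7560, fin)}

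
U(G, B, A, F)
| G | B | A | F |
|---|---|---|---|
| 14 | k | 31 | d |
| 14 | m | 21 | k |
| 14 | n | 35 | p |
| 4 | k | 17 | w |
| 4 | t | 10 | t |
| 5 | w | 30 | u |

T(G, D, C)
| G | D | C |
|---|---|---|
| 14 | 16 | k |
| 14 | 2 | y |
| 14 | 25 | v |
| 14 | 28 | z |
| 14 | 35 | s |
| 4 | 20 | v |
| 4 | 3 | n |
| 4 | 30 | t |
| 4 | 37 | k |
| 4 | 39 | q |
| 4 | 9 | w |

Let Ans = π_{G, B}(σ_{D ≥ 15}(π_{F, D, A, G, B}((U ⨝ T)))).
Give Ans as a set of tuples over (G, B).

Natural join on G: {(14, k, 31, d, 16, k), (14, k, 31, d, 2, y), (14, k, 31, d, 25, v), (14, k, 31, d, 28, z), (14, k, 31, d, 35, s), (14, m, 21, k, 16, k), (14, m, 21, k, 2, y), (14, m, 21, k, 25, v), (14, m, 21, k, 28, z), (14, m, 21, k, 35, s), (14, n, 35, p, 16, k), (14, n, 35, p, 2, y), (14, n, 35, p, 25, v), (14, n, 35, p, 28, z), (14, n, 35, p, 35, s), (4, k, 17, w, 20, v), (4, k, 17, w, 3, n), (4, k, 17, w, 30, t), (4, k, 17, w, 37, k), (4, k, 17, w, 39, q), (4, k, 17, w, 9, w), (4, t, 10, t, 20, v), (4, t, 10, t, 3, n), (4, t, 10, t, 30, t), (4, t, 10, t, 37, k), (4, t, 10, t, 39, q), (4, t, 10, t, 9, w)}
π[F, D, A, G, B]: project onto (F, D, A, G, B) → {(d, 16, 31, 14, k), (d, 2, 31, 14, k), (d, 25, 31, 14, k), (d, 28, 31, 14, k), (d, 35, 31, 14, k), (k, 16, 21, 14, m), (k, 2, 21, 14, m), (k, 25, 21, 14, m), (k, 28, 21, 14, m), (k, 35, 21, 14, m), (p, 16, 35, 14, n), (p, 2, 35, 14, n), (p, 25, 35, 14, n), (p, 28, 35, 14, n), (p, 35, 35, 14, n), (t, 20, 10, 4, t), (t, 3, 10, 4, t), (t, 30, 10, 4, t), (t, 37, 10, 4, t), (t, 39, 10, 4, t), (t, 9, 10, 4, t), (w, 20, 17, 4, k), (w, 3, 17, 4, k), (w, 30, 17, 4, k), (w, 37, 17, 4, k), (w, 39, 17, 4, k), (w, 9, 17, 4, k)}
Apply σ_{D ≥ 15}; surviving tuples: {(d, 16, 31, 14, k), (d, 25, 31, 14, k), (d, 28, 31, 14, k), (d, 35, 31, 14, k), (k, 16, 21, 14, m), (k, 25, 21, 14, m), (k, 28, 21, 14, m), (k, 35, 21, 14, m), (p, 16, 35, 14, n), (p, 25, 35, 14, n), (p, 28, 35, 14, n), (p, 35, 35, 14, n), (t, 20, 10, 4, t), (t, 30, 10, 4, t), (t, 37, 10, 4, t), (t, 39, 10, 4, t), (w, 20, 17, 4, k), (w, 30, 17, 4, k), (w, 37, 17, 4, k), (w, 39, 17, 4, k)}
π[G, B]: project onto (G, B) (15 duplicate(s) eliminated) → {(14, k), (14, m), (14, n), (4, k), (4, t)}

{(14, k), (14, m), (14, n), (4, k), (4, t)}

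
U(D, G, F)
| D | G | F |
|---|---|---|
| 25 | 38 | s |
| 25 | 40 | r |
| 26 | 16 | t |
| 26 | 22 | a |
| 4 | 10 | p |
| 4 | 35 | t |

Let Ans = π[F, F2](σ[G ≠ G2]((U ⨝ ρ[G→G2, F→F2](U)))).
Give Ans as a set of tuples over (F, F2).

{(a, t), (p, t), (r, s), (s, r), (t, a), (t, p)}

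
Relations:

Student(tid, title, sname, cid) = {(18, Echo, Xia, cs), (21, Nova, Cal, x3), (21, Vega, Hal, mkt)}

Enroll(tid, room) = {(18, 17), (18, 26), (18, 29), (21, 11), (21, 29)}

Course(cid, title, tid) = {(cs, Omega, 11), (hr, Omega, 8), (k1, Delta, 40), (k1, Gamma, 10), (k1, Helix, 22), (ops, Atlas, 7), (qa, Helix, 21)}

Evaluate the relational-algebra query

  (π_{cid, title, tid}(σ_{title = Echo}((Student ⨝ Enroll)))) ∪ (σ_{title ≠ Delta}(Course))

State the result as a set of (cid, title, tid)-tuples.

{(cs, Echo, 18), (cs, Omega, 11), (hr, Omega, 8), (k1, Gamma, 10), (k1, Helix, 22), (ops, Atlas, 7), (qa, Helix, 21)}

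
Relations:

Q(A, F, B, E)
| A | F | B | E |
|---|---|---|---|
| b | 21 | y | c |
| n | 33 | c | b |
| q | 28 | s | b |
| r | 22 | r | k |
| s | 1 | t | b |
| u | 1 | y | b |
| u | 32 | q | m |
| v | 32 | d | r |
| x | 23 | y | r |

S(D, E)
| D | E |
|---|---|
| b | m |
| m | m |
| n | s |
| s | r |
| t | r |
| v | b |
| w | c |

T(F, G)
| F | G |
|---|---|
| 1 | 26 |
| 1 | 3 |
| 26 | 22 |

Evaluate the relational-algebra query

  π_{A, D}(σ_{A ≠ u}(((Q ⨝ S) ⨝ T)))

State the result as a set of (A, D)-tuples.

{(s, v)}

Q ⋈ S (natural join on E): {(b, 21, y, c, w), (n, 33, c, b, v), (q, 28, s, b, v), (s, 1, t, b, v), (u, 1, y, b, v), (u, 32, q, m, b), (u, 32, q, m, m), (v, 32, d, r, s), (v, 32, d, r, t), (x, 23, y, r, s), (x, 23, y, r, t)}
(Q ⨝ S) ⋈ T (natural join on F): {(s, 1, t, b, v, 26), (s, 1, t, b, v, 3), (u, 1, y, b, v, 26), (u, 1, y, b, v, 3)}
Apply σ_{A ≠ u}; surviving tuples: {(s, 1, t, b, v, 26), (s, 1, t, b, v, 3)}
Projecting to A, D (1 duplicate(s) eliminated): {(s, v)}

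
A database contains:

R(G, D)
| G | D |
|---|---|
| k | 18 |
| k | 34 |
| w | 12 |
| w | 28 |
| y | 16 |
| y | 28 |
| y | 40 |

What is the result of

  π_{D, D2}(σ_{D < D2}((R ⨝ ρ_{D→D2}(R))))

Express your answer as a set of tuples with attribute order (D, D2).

ρ[D→D2]: schema becomes (G, D2); tuples unchanged.
Natural join on G: {(k, 18, 18), (k, 18, 34), (k, 34, 18), (k, 34, 34), (w, 12, 12), (w, 12, 28), (w, 28, 12), (w, 28, 28), (y, 16, 16), (y, 16, 28), (y, 16, 40), (y, 28, 16), (y, 28, 28), (y, 28, 40), (y, 40, 16), (y, 40, 28), (y, 40, 40)}
Filtering on D < D2 leaves {(k, 18, 34), (w, 12, 28), (y, 16, 28), (y, 16, 40), (y, 28, 40)}.
Projecting to D, D2: {(12, 28), (16, 28), (16, 40), (18, 34), (28, 40)}

{(12, 28), (16, 28), (16, 40), (18, 34), (28, 40)}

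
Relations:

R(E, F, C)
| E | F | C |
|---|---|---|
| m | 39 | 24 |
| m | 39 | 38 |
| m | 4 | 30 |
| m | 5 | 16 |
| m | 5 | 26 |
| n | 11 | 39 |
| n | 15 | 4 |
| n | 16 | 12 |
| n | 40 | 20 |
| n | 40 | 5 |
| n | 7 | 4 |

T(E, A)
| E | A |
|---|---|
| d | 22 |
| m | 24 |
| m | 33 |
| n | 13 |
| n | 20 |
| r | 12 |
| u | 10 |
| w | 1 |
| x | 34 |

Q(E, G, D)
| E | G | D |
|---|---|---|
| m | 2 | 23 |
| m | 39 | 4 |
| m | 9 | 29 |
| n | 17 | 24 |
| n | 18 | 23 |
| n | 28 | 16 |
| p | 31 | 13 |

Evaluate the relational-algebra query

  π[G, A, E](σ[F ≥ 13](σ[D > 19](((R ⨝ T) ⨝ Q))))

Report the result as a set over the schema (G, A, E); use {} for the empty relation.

Natural join on E: {(m, 39, 24, 24), (m, 39, 24, 33), (m, 39, 38, 24), (m, 39, 38, 33), (m, 4, 30, 24), (m, 4, 30, 33), (m, 5, 16, 24), (m, 5, 16, 33), (m, 5, 26, 24), (m, 5, 26, 33), (n, 11, 39, 13), (n, 11, 39, 20), (n, 15, 4, 13), (n, 15, 4, 20), (n, 16, 12, 13), (n, 16, 12, 20), (n, 40, 20, 13), (n, 40, 20, 20), (n, 40, 5, 13), (n, 40, 5, 20), (n, 7, 4, 13), (n, 7, 4, 20)}
Natural join on E: {(m, 39, 24, 24, 2, 23), (m, 39, 24, 24, 39, 4), (m, 39, 24, 24, 9, 29), (m, 39, 24, 33, 2, 23), (m, 39, 24, 33, 39, 4), (m, 39, 24, 33, 9, 29), (m, 39, 38, 24, 2, 23), (m, 39, 38, 24, 39, 4), (m, 39, 38, 24, 9, 29), (m, 39, 38, 33, 2, 23), (m, 39, 38, 33, 39, 4), (m, 39, 38, 33, 9, 29), (m, 4, 30, 24, 2, 23), (m, 4, 30, 24, 39, 4), (m, 4, 30, 24, 9, 29), (m, 4, 30, 33, 2, 23), (m, 4, 30, 33, 39, 4), (m, 4, 30, 33, 9, 29), (m, 5, 16, 24, 2, 23), (m, 5, 16, 24, 39, 4), (m, 5, 16, 24, 9, 29), (m, 5, 16, 33, 2, 23), (m, 5, 16, 33, 39, 4), (m, 5, 16, 33, 9, 29), (m, 5, 26, 24, 2, 23), (m, 5, 26, 24, 39, 4), (m, 5, 26, 24, 9, 29), (m, 5, 26, 33, 2, 23), (m, 5, 26, 33, 39, 4), (m, 5, 26, 33, 9, 29), (n, 11, 39, 13, 17, 24), (n, 11, 39, 13, 18, 23), (n, 11, 39, 13, 28, 16), (n, 11, 39, 20, 17, 24), (n, 11, 39, 20, 18, 23), (n, 11, 39, 20, 28, 16), (n, 15, 4, 13, 17, 24), (n, 15, 4, 13, 18, 23), (n, 15, 4, 13, 28, 16), (n, 15, 4, 20, 17, 24), (n, 15, 4, 20, 18, 23), (n, 15, 4, 20, 28, 16), (n, 16, 12, 13, 17, 24), (n, 16, 12, 13, 18, 23), (n, 16, 12, 13, 28, 16), (n, 16, 12, 20, 17, 24), (n, 16, 12, 20, 18, 23), (n, 16, 12, 20, 28, 16), (n, 40, 20, 13, 17, 24), (n, 40, 20, 13, 18, 23), (n, 40, 20, 13, 28, 16), (n, 40, 20, 20, 17, 24), (n, 40, 20, 20, 18, 23), (n, 40, 20, 20, 28, 16), (n, 40, 5, 13, 17, 24), (n, 40, 5, 13, 18, 23), (n, 40, 5, 13, 28, 16), (n, 40, 5, 20, 17, 24), (n, 40, 5, 20, 18, 23), (n, 40, 5, 20, 28, 16), (n, 7, 4, 13, 17, 24), (n, 7, 4, 13, 18, 23), (n, 7, 4, 13, 28, 16), (n, 7, 4, 20, 17, 24), (n, 7, 4, 20, 18, 23), (n, 7, 4, 20, 28, 16)}
Filtering on D > 19 leaves {(m, 39, 24, 24, 2, 23), (m, 39, 24, 24, 9, 29), (m, 39, 24, 33, 2, 23), (m, 39, 24, 33, 9, 29), (m, 39, 38, 24, 2, 23), (m, 39, 38, 24, 9, 29), (m, 39, 38, 33, 2, 23), (m, 39, 38, 33, 9, 29), (m, 4, 30, 24, 2, 23), (m, 4, 30, 24, 9, 29), (m, 4, 30, 33, 2, 23), (m, 4, 30, 33, 9, 29), (m, 5, 16, 24, 2, 23), (m, 5, 16, 24, 9, 29), (m, 5, 16, 33, 2, 23), (m, 5, 16, 33, 9, 29), (m, 5, 26, 24, 2, 23), (m, 5, 26, 24, 9, 29), (m, 5, 26, 33, 2, 23), (m, 5, 26, 33, 9, 29), (n, 11, 39, 13, 17, 24), (n, 11, 39, 13, 18, 23), (n, 11, 39, 20, 17, 24), (n, 11, 39, 20, 18, 23), (n, 15, 4, 13, 17, 24), (n, 15, 4, 13, 18, 23), (n, 15, 4, 20, 17, 24), (n, 15, 4, 20, 18, 23), (n, 16, 12, 13, 17, 24), (n, 16, 12, 13, 18, 23), (n, 16, 12, 20, 17, 24), (n, 16, 12, 20, 18, 23), (n, 40, 20, 13, 17, 24), (n, 40, 20, 13, 18, 23), (n, 40, 20, 20, 17, 24), (n, 40, 20, 20, 18, 23), (n, 40, 5, 13, 17, 24), (n, 40, 5, 13, 18, 23), (n, 40, 5, 20, 17, 24), (n, 40, 5, 20, 18, 23), (n, 7, 4, 13, 17, 24), (n, 7, 4, 13, 18, 23), (n, 7, 4, 20, 17, 24), (n, 7, 4, 20, 18, 23)}.
Filtering on F ≥ 13 leaves {(m, 39, 24, 24, 2, 23), (m, 39, 24, 24, 9, 29), (m, 39, 24, 33, 2, 23), (m, 39, 24, 33, 9, 29), (m, 39, 38, 24, 2, 23), (m, 39, 38, 24, 9, 29), (m, 39, 38, 33, 2, 23), (m, 39, 38, 33, 9, 29), (n, 15, 4, 13, 17, 24), (n, 15, 4, 13, 18, 23), (n, 15, 4, 20, 17, 24), (n, 15, 4, 20, 18, 23), (n, 16, 12, 13, 17, 24), (n, 16, 12, 13, 18, 23), (n, 16, 12, 20, 17, 24), (n, 16, 12, 20, 18, 23), (n, 40, 20, 13, 17, 24), (n, 40, 20, 13, 18, 23), (n, 40, 20, 20, 17, 24), (n, 40, 20, 20, 18, 23), (n, 40, 5, 13, 17, 24), (n, 40, 5, 13, 18, 23), (n, 40, 5, 20, 17, 24), (n, 40, 5, 20, 18, 23)}.
Projecting to G, A, E (16 duplicate(s) eliminated): {(17, 13, n), (17, 20, n), (18, 13, n), (18, 20, n), (2, 24, m), (2, 33, m), (9, 24, m), (9, 33, m)}

{(17, 13, n), (17, 20, n), (18, 13, n), (18, 20, n), (2, 24, m), (2, 33, m), (9, 24, m), (9, 33, m)}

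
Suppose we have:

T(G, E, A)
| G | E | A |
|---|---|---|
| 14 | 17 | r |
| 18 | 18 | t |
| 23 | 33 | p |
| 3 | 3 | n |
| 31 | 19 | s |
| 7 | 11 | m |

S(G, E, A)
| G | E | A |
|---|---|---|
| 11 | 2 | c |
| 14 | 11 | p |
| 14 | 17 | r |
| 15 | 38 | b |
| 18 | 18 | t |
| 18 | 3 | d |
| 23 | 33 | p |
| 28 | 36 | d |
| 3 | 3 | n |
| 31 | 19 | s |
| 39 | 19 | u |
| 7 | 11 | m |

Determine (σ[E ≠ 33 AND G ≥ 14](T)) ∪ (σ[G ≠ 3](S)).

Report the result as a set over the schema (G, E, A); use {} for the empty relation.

{(11, 2, c), (14, 11, p), (14, 17, r), (15, 38, b), (18, 18, t), (18, 3, d), (23, 33, p), (28, 36, d), (31, 19, s), (39, 19, u), (7, 11, m)}

Selection E ≠ 33 AND G ≥ 14: {(14, 17, r), (18, 18, t), (31, 19, s)}
Selection G ≠ 3: {(11, 2, c), (14, 11, p), (14, 17, r), (15, 38, b), (18, 18, t), (18, 3, d), (23, 33, p), (28, 36, d), (31, 19, s), (39, 19, u), (7, 11, m)}
Set union of the two operands is {(11, 2, c), (14, 11, p), (14, 17, r), (15, 38, b), (18, 18, t), (18, 3, d), (23, 33, p), (28, 36, d), (31, 19, s), (39, 19, u), (7, 11, m)}.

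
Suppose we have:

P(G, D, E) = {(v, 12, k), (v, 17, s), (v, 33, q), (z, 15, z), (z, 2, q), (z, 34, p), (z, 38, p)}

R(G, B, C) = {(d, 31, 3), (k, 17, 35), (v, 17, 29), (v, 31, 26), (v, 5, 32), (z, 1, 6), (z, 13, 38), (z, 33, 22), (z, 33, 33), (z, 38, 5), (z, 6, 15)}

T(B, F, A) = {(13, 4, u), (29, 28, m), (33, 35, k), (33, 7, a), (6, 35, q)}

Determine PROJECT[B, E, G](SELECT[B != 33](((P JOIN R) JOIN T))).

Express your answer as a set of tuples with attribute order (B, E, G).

Joining P and R on G yields {(v, 12, k, 17, 29), (v, 12, k, 31, 26), (v, 12, k, 5, 32), (v, 17, s, 17, 29), (v, 17, s, 31, 26), (v, 17, s, 5, 32), (v, 33, q, 17, 29), (v, 33, q, 31, 26), (v, 33, q, 5, 32), (z, 15, z, 1, 6), (z, 15, z, 13, 38), (z, 15, z, 33, 22), (z, 15, z, 33, 33), (z, 15, z, 38, 5), (z, 15, z, 6, 15), (z, 2, q, 1, 6), (z, 2, q, 13, 38), (z, 2, q, 33, 22), (z, 2, q, 33, 33), (z, 2, q, 38, 5), (z, 2, q, 6, 15), (z, 34, p, 1, 6), (z, 34, p, 13, 38), (z, 34, p, 33, 22), (z, 34, p, 33, 33), (z, 34, p, 38, 5), (z, 34, p, 6, 15), (z, 38, p, 1, 6), (z, 38, p, 13, 38), (z, 38, p, 33, 22), (z, 38, p, 33, 33), (z, 38, p, 38, 5), (z, 38, p, 6, 15)}.
Joining (P JOIN R) and T on B yields {(z, 15, z, 13, 38, 4, u), (z, 15, z, 33, 22, 35, k), (z, 15, z, 33, 22, 7, a), (z, 15, z, 33, 33, 35, k), (z, 15, z, 33, 33, 7, a), (z, 15, z, 6, 15, 35, q), (z, 2, q, 13, 38, 4, u), (z, 2, q, 33, 22, 35, k), (z, 2, q, 33, 22, 7, a), (z, 2, q, 33, 33, 35, k), (z, 2, q, 33, 33, 7, a), (z, 2, q, 6, 15, 35, q), (z, 34, p, 13, 38, 4, u), (z, 34, p, 33, 22, 35, k), (z, 34, p, 33, 22, 7, a), (z, 34, p, 33, 33, 35, k), (z, 34, p, 33, 33, 7, a), (z, 34, p, 6, 15, 35, q), (z, 38, p, 13, 38, 4, u), (z, 38, p, 33, 22, 35, k), (z, 38, p, 33, 22, 7, a), (z, 38, p, 33, 33, 35, k), (z, 38, p, 33, 33, 7, a), (z, 38, p, 6, 15, 35, q)}.
σ[B != 33]: keep tuples satisfying B != 33 → {(z, 15, z, 13, 38, 4, u), (z, 15, z, 6, 15, 35, q), (z, 2, q, 13, 38, 4, u), (z, 2, q, 6, 15, 35, q), (z, 34, p, 13, 38, 4, u), (z, 34, p, 6, 15, 35, q), (z, 38, p, 13, 38, 4, u), (z, 38, p, 6, 15, 35, q)}
Keep only column(s) B, E, G (2 duplicate(s) eliminated): {(13, p, z), (13, q, z), (13, z, z), (6, p, z), (6, q, z), (6, z, z)}

{(13, p, z), (13, q, z), (13, z, z), (6, p, z), (6, q, z), (6, z, z)}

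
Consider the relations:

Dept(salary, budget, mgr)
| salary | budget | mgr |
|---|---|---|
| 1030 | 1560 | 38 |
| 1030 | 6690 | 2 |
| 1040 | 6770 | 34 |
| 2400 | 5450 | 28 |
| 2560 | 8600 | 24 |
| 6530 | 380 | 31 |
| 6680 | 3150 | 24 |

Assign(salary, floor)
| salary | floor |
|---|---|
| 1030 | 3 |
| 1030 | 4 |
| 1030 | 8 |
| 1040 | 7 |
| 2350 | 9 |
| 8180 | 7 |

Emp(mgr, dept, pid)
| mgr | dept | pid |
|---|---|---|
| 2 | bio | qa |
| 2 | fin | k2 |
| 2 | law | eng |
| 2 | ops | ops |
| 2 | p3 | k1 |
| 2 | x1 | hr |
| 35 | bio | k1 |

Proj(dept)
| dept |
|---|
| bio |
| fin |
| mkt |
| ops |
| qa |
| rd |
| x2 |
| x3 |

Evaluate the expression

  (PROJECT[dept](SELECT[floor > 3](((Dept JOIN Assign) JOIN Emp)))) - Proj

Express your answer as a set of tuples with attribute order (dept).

Natural join on salary: {(1030, 1560, 38, 3), (1030, 1560, 38, 4), (1030, 1560, 38, 8), (1030, 6690, 2, 3), (1030, 6690, 2, 4), (1030, 6690, 2, 8), (1040, 6770, 34, 7)}
Natural join on mgr: {(1030, 6690, 2, 3, bio, qa), (1030, 6690, 2, 3, fin, k2), (1030, 6690, 2, 3, law, eng), (1030, 6690, 2, 3, ops, ops), (1030, 6690, 2, 3, p3, k1), (1030, 6690, 2, 3, x1, hr), (1030, 6690, 2, 4, bio, qa), (1030, 6690, 2, 4, fin, k2), (1030, 6690, 2, 4, law, eng), (1030, 6690, 2, 4, ops, ops), (1030, 6690, 2, 4, p3, k1), (1030, 6690, 2, 4, x1, hr), (1030, 6690, 2, 8, bio, qa), (1030, 6690, 2, 8, fin, k2), (1030, 6690, 2, 8, law, eng), (1030, 6690, 2, 8, ops, ops), (1030, 6690, 2, 8, p3, k1), (1030, 6690, 2, 8, x1, hr)}
Selection floor > 3: {(1030, 6690, 2, 4, bio, qa), (1030, 6690, 2, 4, fin, k2), (1030, 6690, 2, 4, law, eng), (1030, 6690, 2, 4, ops, ops), (1030, 6690, 2, 4, p3, k1), (1030, 6690, 2, 4, x1, hr), (1030, 6690, 2, 8, bio, qa), (1030, 6690, 2, 8, fin, k2), (1030, 6690, 2, 8, law, eng), (1030, 6690, 2, 8, ops, ops), (1030, 6690, 2, 8, p3, k1), (1030, 6690, 2, 8, x1, hr)}
Projecting to dept (6 duplicate(s) eliminated): {bio, fin, law, ops, p3, x1}
Difference: {bio, fin, law, ops, p3, x1} with {bio, fin, mkt, ops, qa, rd, x2, x3} → {law, p3, x1}

{law, p3, x1}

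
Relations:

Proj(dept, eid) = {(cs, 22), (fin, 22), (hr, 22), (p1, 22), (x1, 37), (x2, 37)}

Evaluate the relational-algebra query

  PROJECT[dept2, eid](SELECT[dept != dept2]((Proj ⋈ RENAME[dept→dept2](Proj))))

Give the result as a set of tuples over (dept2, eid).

{(cs, 22), (fin, 22), (hr, 22), (p1, 22), (x1, 37), (x2, 37)}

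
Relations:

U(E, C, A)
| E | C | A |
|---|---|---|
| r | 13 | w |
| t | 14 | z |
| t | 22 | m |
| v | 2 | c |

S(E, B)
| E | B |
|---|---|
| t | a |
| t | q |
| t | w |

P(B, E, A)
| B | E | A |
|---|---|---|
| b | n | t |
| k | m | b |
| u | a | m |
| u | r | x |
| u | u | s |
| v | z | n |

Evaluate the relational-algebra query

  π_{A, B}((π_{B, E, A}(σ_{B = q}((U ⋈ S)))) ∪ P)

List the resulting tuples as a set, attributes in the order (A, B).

Joining U and S on E yields {(t, 14, z, a), (t, 14, z, q), (t, 14, z, w), (t, 22, m, a), (t, 22, m, q), (t, 22, m, w)}.
Filtering on B = q leaves {(t, 14, z, q), (t, 22, m, q)}.
π[B, E, A]: project onto (B, E, A) → {(q, t, m), (q, t, z)}
Union: {(q, t, m), (q, t, z)} with {(b, n, t), (k, m, b), (u, a, m), (u, r, x), (u, u, s), (v, z, n)} → {(b, n, t), (k, m, b), (q, t, m), (q, t, z), (u, a, m), (u, r, x), (u, u, s), (v, z, n)}
π[A, B]: project onto (A, B) → {(b, k), (m, q), (m, u), (n, v), (s, u), (t, b), (x, u), (z, q)}

{(b, k), (m, q), (m, u), (n, v), (s, u), (t, b), (x, u), (z, q)}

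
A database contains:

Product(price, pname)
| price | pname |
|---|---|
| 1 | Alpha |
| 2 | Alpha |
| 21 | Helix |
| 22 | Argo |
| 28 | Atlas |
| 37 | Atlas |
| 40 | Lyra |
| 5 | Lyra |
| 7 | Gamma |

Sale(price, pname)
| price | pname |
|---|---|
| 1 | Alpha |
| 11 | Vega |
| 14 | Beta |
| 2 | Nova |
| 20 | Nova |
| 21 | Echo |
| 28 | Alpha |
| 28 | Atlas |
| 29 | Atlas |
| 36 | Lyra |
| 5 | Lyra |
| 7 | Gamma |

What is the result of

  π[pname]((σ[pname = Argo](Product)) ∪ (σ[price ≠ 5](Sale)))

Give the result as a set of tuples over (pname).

Apply σ_{pname = Argo}; surviving tuples: {(22, Argo)}
Apply σ_{price ≠ 5}; surviving tuples: {(1, Alpha), (11, Vega), (14, Beta), (2, Nova), (20, Nova), (21, Echo), (28, Alpha), (28, Atlas), (29, Atlas), (36, Lyra), (7, Gamma)}
Taking the union: {(1, Alpha), (11, Vega), (14, Beta), (2, Nova), (20, Nova), (21, Echo), (22, Argo), (28, Alpha), (28, Atlas), (29, Atlas), (36, Lyra), (7, Gamma)}
π_{pname} gives {Alpha, Argo, Atlas, Beta, Echo, Gamma, Lyra, Nova, Vega} (3 duplicate(s) eliminated).

{Alpha, Argo, Atlas, Beta, Echo, Gamma, Lyra, Nova, Vega}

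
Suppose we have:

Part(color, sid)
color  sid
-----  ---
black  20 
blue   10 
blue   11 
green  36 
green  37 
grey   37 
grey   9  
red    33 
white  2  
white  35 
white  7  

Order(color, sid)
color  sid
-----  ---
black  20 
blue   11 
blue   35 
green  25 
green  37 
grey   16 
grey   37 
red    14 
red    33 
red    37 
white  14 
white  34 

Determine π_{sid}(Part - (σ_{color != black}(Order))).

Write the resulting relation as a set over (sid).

{10, 2, 20, 35, 36, 7, 9}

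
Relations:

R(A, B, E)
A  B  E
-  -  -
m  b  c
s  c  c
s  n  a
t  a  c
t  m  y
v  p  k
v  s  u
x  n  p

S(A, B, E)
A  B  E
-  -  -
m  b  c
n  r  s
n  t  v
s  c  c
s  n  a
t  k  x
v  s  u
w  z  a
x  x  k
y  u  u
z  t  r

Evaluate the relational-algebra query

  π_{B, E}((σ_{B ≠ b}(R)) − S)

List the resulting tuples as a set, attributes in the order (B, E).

Filtering on B ≠ b leaves {(s, c, c), (s, n, a), (t, a, c), (t, m, y), (v, p, k), (v, s, u), (x, n, p)}.
Taking the difference: {(t, a, c), (t, m, y), (v, p, k), (x, n, p)}
Keep only column(s) B, E: {(a, c), (m, y), (n, p), (p, k)}

{(a, c), (m, y), (n, p), (p, k)}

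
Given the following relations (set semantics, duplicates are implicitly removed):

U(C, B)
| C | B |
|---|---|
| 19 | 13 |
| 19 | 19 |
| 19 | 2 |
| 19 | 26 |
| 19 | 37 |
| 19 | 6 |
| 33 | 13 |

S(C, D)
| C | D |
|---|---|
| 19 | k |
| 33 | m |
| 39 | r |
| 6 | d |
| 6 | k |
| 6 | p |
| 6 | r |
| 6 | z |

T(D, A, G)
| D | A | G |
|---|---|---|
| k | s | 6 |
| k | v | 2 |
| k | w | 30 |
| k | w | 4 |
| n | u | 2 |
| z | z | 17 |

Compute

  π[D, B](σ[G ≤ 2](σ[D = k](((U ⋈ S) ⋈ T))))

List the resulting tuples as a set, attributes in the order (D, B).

Joining U and S on C yields {(19, 13, k), (19, 19, k), (19, 2, k), (19, 26, k), (19, 37, k), (19, 6, k), (33, 13, m)}.
Joining (U ⋈ S) and T on D yields {(19, 13, k, s, 6), (19, 13, k, v, 2), (19, 13, k, w, 30), (19, 13, k, w, 4), (19, 19, k, s, 6), (19, 19, k, v, 2), (19, 19, k, w, 30), (19, 19, k, w, 4), (19, 2, k, s, 6), (19, 2, k, v, 2), (19, 2, k, w, 30), (19, 2, k, w, 4), (19, 26, k, s, 6), (19, 26, k, v, 2), (19, 26, k, w, 30), (19, 26, k, w, 4), (19, 37, k, s, 6), (19, 37, k, v, 2), (19, 37, k, w, 30), (19, 37, k, w, 4), (19, 6, k, s, 6), (19, 6, k, v, 2), (19, 6, k, w, 30), (19, 6, k, w, 4)}.
Apply σ_{D = k}; surviving tuples: {(19, 13, k, s, 6), (19, 13, k, v, 2), (19, 13, k, w, 30), (19, 13, k, w, 4), (19, 19, k, s, 6), (19, 19, k, v, 2), (19, 19, k, w, 30), (19, 19, k, w, 4), (19, 2, k, s, 6), (19, 2, k, v, 2), (19, 2, k, w, 30), (19, 2, k, w, 4), (19, 26, k, s, 6), (19, 26, k, v, 2), (19, 26, k, w, 30), (19, 26, k, w, 4), (19, 37, k, s, 6), (19, 37, k, v, 2), (19, 37, k, w, 30), (19, 37, k, w, 4), (19, 6, k, s, 6), (19, 6, k, v, 2), (19, 6, k, w, 30), (19, 6, k, w, 4)}
Apply σ_{G ≤ 2}; surviving tuples: {(19, 13, k, v, 2), (19, 19, k, v, 2), (19, 2, k, v, 2), (19, 26, k, v, 2), (19, 37, k, v, 2), (19, 6, k, v, 2)}
π_{D, B} gives {(k, 13), (k, 19), (k, 2), (k, 26), (k, 37), (k, 6)}.

{(k, 13), (k, 19), (k, 2), (k, 26), (k, 37), (k, 6)}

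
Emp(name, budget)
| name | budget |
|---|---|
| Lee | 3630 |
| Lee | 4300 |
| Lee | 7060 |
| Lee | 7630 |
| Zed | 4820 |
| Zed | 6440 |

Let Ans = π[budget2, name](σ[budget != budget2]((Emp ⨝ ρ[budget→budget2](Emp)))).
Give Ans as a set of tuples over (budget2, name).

ρ[budget→budget2]: schema becomes (name, budget2); tuples unchanged.
Joining Emp and ρ[budget→budget2](Emp) on name yields {(Lee, 3630, 3630), (Lee, 3630, 4300), (Lee, 3630, 7060), (Lee, 3630, 7630), (Lee, 4300, 3630), (Lee, 4300, 4300), (Lee, 4300, 7060), (Lee, 4300, 7630), (Lee, 7060, 3630), (Lee, 7060, 4300), (Lee, 7060, 7060), (Lee, 7060, 7630), (Lee, 7630, 3630), (Lee, 7630, 4300), (Lee, 7630, 7060), (Lee, 7630, 7630), (Zed, 4820, 4820), (Zed, 4820, 6440), (Zed, 6440, 4820), (Zed, 6440, 6440)}.
Filtering on budget != budget2 leaves {(Lee, 3630, 4300), (Lee, 3630, 7060), (Lee, 3630, 7630), (Lee, 4300, 3630), (Lee, 4300, 7060), (Lee, 4300, 7630), (Lee, 7060, 3630), (Lee, 7060, 4300), (Lee, 7060, 7630), (Lee, 7630, 3630), (Lee, 7630, 4300), (Lee, 7630, 7060), (Zed, 4820, 6440), (Zed, 6440, 4820)}.
Keep only column(s) budget2, name (8 duplicate(s) eliminated): {(3630, Lee), (4300, Lee), (4820, Zed), (6440, Zed), (7060, Lee), (7630, Lee)}

{(3630, Lee), (4300, Lee), (4820, Zed), (6440, Zed), (7060, Lee), (7630, Lee)}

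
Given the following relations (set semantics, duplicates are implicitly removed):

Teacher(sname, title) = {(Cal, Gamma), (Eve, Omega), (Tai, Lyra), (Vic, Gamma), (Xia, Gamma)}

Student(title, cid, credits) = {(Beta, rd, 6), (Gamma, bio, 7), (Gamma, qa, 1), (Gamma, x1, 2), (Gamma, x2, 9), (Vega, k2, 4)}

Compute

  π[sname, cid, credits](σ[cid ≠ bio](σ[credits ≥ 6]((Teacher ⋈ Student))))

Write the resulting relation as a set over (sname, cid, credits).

{(Cal, x2, 9), (Vic, x2, 9), (Xia, x2, 9)}

Joining Teacher and Student on title yields {(Cal, Gamma, bio, 7), (Cal, Gamma, qa, 1), (Cal, Gamma, x1, 2), (Cal, Gamma, x2, 9), (Vic, Gamma, bio, 7), (Vic, Gamma, qa, 1), (Vic, Gamma, x1, 2), (Vic, Gamma, x2, 9), (Xia, Gamma, bio, 7), (Xia, Gamma, qa, 1), (Xia, Gamma, x1, 2), (Xia, Gamma, x2, 9)}.
Selection credits ≥ 6: {(Cal, Gamma, bio, 7), (Cal, Gamma, x2, 9), (Vic, Gamma, bio, 7), (Vic, Gamma, x2, 9), (Xia, Gamma, bio, 7), (Xia, Gamma, x2, 9)}
Selection cid ≠ bio: {(Cal, Gamma, x2, 9), (Vic, Gamma, x2, 9), (Xia, Gamma, x2, 9)}
π_{sname, cid, credits} gives {(Cal, x2, 9), (Vic, x2, 9), (Xia, x2, 9)}.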